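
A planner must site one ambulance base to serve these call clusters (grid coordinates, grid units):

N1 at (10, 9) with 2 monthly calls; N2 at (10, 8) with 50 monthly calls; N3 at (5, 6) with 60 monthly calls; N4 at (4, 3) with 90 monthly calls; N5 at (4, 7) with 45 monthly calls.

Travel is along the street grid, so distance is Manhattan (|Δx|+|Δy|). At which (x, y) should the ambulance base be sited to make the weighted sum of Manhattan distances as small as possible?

Manhattan distance separates: Σwᵢ(|x−xᵢ|+|y−yᵢ|) = Σwᵢ|x−xᵢ| + Σwᵢ|y−yᵢ|, so x and y are optimised independently as 1-D weighted medians.
Total weight W = 247; half = 123.5.
x-coordinate, sorted with cumulative weight:
  x=4 (N4, w=90) cum 90
  x=4 (N5, w=45) cum 135  ← median
  x=5 (N3, w=60) cum 195
  x=10 (N1, w=2) cum 197
  x=10 (N2, w=50) cum 247
⇒ x* = 4
y-coordinate, sorted with cumulative weight:
  y=3 (N4, w=90) cum 90
  y=6 (N3, w=60) cum 150  ← median
  y=7 (N5, w=45) cum 195
  y=8 (N2, w=50) cum 245
  y=9 (N1, w=2) cum 247
⇒ y* = 6

(4, 6)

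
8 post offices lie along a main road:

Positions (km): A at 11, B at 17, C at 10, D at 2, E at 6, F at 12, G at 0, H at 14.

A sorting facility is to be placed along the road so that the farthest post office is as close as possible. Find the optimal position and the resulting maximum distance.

location 8.5, max distance 8.5

The 1-center on a line is the midpoint of the two extreme points: leftmost at 0, rightmost at 17.
Optimal location = (0 + 17)/2 = 8.5; maximum distance = (17 − 0)/2 = 8.5.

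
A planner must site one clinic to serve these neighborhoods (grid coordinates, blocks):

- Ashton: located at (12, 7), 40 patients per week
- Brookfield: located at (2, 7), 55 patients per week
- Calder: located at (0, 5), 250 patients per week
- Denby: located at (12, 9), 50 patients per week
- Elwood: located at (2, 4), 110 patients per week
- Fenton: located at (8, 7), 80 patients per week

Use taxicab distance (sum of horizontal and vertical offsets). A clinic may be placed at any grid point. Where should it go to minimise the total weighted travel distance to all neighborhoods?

(2, 5)

Manhattan distance separates: Σwᵢ(|x−xᵢ|+|y−yᵢ|) = Σwᵢ|x−xᵢ| + Σwᵢ|y−yᵢ|, so x and y are optimised independently as 1-D weighted medians.
Total weight W = 585; half = 292.5.
x-coordinate, sorted with cumulative weight:
  x=0 (Calder, w=250) cum 250
  x=2 (Brookfield, w=55) cum 305  ← median
  x=2 (Elwood, w=110) cum 415
  x=8 (Fenton, w=80) cum 495
  x=12 (Ashton, w=40) cum 535
  x=12 (Denby, w=50) cum 585
⇒ x* = 2
y-coordinate, sorted with cumulative weight:
  y=4 (Elwood, w=110) cum 110
  y=5 (Calder, w=250) cum 360  ← median
  y=7 (Ashton, w=40) cum 400
  y=7 (Brookfield, w=55) cum 455
  y=7 (Fenton, w=80) cum 535
  y=9 (Denby, w=50) cum 585
⇒ y* = 5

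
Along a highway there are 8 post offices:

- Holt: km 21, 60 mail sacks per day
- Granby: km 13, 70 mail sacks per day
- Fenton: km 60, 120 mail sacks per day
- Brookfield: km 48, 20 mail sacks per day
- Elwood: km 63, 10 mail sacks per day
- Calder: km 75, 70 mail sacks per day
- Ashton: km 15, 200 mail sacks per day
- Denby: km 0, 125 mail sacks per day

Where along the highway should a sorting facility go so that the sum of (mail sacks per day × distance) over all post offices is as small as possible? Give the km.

For a sum of weighted absolute distances on a line, the optimum is the weighted median (not the mean). Total weight W = 675; half-weight = 337.5.
Sort by position and accumulate weight:
  km 0 (Denby, w=125) → cum 125
  km 13 (Granby, w=70) → cum 195
  km 15 (Ashton, w=200) → cum 395  ≥ 337.5 → median here
  km 21 (Holt, w=60) → cum 455
  km 48 (Brookfield, w=20) → cum 475
  km 60 (Fenton, w=120) → cum 595
  km 63 (Elwood, w=10) → cum 605
  km 75 (Calder, w=70) → cum 675
Optimal location: km 15.

x = 15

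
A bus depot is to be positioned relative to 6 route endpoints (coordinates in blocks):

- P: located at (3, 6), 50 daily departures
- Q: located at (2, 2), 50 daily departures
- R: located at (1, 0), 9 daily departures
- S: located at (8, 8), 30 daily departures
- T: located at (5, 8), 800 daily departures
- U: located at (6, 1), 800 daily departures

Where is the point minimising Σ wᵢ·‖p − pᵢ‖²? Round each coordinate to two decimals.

(5.35, 4.51)

The minimiser of Σwᵢ‖p−pᵢ‖² is the weighted centroid p* = (Σwᵢpᵢ)/(Σwᵢ).
Σwᵢ = 1739.
Σwᵢxᵢ = 50·3 + 50·2 + 9·1 + 30·8 + 800·5 + 800·6 = 9299.
Σwᵢyᵢ = 50·6 + 50·2 + 9·0 + 30·8 + 800·8 + 800·1 = 7840.
x* = 9299/1739 = 5.35, y* = 7840/1739 = 4.51.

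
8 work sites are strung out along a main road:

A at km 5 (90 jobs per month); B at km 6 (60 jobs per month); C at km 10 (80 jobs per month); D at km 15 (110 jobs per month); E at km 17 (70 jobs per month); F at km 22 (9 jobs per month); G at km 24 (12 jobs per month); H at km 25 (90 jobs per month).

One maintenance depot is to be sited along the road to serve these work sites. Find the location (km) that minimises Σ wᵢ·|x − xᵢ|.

For a sum of weighted absolute distances on a line, the optimum is the weighted median (not the mean). Total weight W = 521; half-weight = 260.5.
Sort by position and accumulate weight:
  km 5 (A, w=90) → cum 90
  km 6 (B, w=60) → cum 150
  km 10 (C, w=80) → cum 230
  km 15 (D, w=110) → cum 340  ≥ 260.5 → median here
  km 17 (E, w=70) → cum 410
  km 22 (F, w=9) → cum 419
  km 24 (G, w=12) → cum 431
  km 25 (H, w=90) → cum 521
Optimal location: km 15.

x = 15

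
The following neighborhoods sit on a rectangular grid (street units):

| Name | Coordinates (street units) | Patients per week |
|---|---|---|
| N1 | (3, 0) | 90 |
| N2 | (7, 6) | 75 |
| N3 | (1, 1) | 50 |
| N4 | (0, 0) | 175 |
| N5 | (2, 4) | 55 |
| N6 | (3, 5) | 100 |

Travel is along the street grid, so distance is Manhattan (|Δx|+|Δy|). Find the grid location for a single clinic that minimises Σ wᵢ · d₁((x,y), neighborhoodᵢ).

Manhattan distance separates: Σwᵢ(|x−xᵢ|+|y−yᵢ|) = Σwᵢ|x−xᵢ| + Σwᵢ|y−yᵢ|, so x and y are optimised independently as 1-D weighted medians.
Total weight W = 545; half = 272.5.
x-coordinate, sorted with cumulative weight:
  x=0 (N4, w=175) cum 175
  x=1 (N3, w=50) cum 225
  x=2 (N5, w=55) cum 280  ← median
  x=3 (N1, w=90) cum 370
  x=3 (N6, w=100) cum 470
  x=7 (N2, w=75) cum 545
⇒ x* = 2
y-coordinate, sorted with cumulative weight:
  y=0 (N1, w=90) cum 90
  y=0 (N4, w=175) cum 265
  y=1 (N3, w=50) cum 315  ← median
  y=4 (N5, w=55) cum 370
  y=5 (N6, w=100) cum 470
  y=6 (N2, w=75) cum 545
⇒ y* = 1

(2, 1)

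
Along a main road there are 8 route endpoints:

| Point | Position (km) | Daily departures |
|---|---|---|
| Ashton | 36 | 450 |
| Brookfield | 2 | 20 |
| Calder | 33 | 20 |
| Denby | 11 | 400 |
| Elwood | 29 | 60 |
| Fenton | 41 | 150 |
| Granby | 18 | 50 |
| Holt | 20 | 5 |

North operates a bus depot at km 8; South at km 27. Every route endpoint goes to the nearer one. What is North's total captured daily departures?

The indifferent point is the midpoint (8+27)/2 = 17.5; route endpoints left of it (closer to North at 8) go to North, those right go to South.
  Brookfield at 2 (w=20) → North
  Denby at 11 (w=400) → North
  Granby at 18 (w=50) → South
  Holt at 20 (w=5) → South
  Elwood at 29 (w=60) → South
  Calder at 33 (w=20) → South
  Ashton at 36 (w=450) → South
  Fenton at 41 (w=150) → South
North captures 420; South captures 735.

420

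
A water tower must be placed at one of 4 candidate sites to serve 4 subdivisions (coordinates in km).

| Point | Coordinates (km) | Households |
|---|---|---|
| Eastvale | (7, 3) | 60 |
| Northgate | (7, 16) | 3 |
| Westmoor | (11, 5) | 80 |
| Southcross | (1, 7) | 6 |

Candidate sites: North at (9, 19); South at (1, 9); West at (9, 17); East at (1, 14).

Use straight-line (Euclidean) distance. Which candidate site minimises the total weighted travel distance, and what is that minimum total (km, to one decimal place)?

Total weighted distance at each candidate:
  North (9, 19): total = 2196.2
  South (1, 9): total = 1410.4
  West (9, 17): total = 1905.3
  East (1, 14): total = 1889.1
Minimum is at South with total 1410.4 km.

South, total 1410.4 km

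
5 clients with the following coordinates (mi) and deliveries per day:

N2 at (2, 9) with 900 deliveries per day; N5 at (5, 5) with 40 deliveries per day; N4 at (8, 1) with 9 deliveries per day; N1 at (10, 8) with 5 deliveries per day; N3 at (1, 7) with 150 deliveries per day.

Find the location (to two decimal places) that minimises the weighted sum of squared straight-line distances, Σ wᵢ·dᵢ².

(2.06, 8.51)

The minimiser of Σwᵢ‖p−pᵢ‖² is the weighted centroid p* = (Σwᵢpᵢ)/(Σwᵢ).
Σwᵢ = 1104.
Σwᵢxᵢ = 900·2 + 40·5 + 9·8 + 5·10 + 150·1 = 2272.
Σwᵢyᵢ = 900·9 + 40·5 + 9·1 + 5·8 + 150·7 = 9399.
x* = 2272/1104 = 2.06, y* = 9399/1104 = 8.51.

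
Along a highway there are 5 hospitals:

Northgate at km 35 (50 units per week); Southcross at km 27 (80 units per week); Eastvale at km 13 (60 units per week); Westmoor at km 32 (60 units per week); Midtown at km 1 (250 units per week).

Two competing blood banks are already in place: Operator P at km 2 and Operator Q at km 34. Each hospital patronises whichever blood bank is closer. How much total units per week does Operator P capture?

310

The indifferent point is the midpoint (2+34)/2 = 18; hospitals left of it (closer to Operator P at 2) go to Operator P, those right go to Operator Q.
  Midtown at 1 (w=250) → Operator P
  Eastvale at 13 (w=60) → Operator P
  Southcross at 27 (w=80) → Operator Q
  Westmoor at 32 (w=60) → Operator Q
  Northgate at 35 (w=50) → Operator Q
Operator P captures 310; Operator Q captures 190.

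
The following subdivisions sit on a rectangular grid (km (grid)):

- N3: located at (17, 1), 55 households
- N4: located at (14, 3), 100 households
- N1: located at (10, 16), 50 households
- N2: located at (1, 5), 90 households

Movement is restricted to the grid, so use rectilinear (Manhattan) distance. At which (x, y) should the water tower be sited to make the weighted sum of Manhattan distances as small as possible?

Manhattan distance separates: Σwᵢ(|x−xᵢ|+|y−yᵢ|) = Σwᵢ|x−xᵢ| + Σwᵢ|y−yᵢ|, so x and y are optimised independently as 1-D weighted medians.
Total weight W = 295; half = 147.5.
x-coordinate, sorted with cumulative weight:
  x=1 (N2, w=90) cum 90
  x=10 (N1, w=50) cum 140
  x=14 (N4, w=100) cum 240  ← median
  x=17 (N3, w=55) cum 295
⇒ x* = 14
y-coordinate, sorted with cumulative weight:
  y=1 (N3, w=55) cum 55
  y=3 (N4, w=100) cum 155  ← median
  y=5 (N2, w=90) cum 245
  y=16 (N1, w=50) cum 295
⇒ y* = 3

(14, 3)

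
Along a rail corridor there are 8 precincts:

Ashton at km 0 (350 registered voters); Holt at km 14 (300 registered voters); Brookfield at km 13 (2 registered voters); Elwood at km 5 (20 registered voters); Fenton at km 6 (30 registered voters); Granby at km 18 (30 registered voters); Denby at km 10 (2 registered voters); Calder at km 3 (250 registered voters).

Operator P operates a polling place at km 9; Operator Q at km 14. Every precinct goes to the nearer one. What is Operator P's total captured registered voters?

652

The indifferent point is the midpoint (9+14)/2 = 11.5; precincts left of it (closer to Operator P at 9) go to Operator P, those right go to Operator Q.
  Ashton at 0 (w=350) → Operator P
  Calder at 3 (w=250) → Operator P
  Elwood at 5 (w=20) → Operator P
  Fenton at 6 (w=30) → Operator P
  Denby at 10 (w=2) → Operator P
  Brookfield at 13 (w=2) → Operator Q
  Holt at 14 (w=300) → Operator Q
  Granby at 18 (w=30) → Operator Q
Operator P captures 652; Operator Q captures 332.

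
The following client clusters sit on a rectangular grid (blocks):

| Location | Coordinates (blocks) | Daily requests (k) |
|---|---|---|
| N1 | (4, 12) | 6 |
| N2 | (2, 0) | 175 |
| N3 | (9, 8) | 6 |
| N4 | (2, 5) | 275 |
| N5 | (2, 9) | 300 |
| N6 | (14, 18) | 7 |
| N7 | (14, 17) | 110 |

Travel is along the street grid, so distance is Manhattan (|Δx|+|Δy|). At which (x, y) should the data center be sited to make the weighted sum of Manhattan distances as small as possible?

Manhattan distance separates: Σwᵢ(|x−xᵢ|+|y−yᵢ|) = Σwᵢ|x−xᵢ| + Σwᵢ|y−yᵢ|, so x and y are optimised independently as 1-D weighted medians.
Total weight W = 879; half = 439.5.
x-coordinate, sorted with cumulative weight:
  x=2 (N2, w=175) cum 175
  x=2 (N4, w=275) cum 450  ← median
  x=2 (N5, w=300) cum 750
  x=4 (N1, w=6) cum 756
  x=9 (N3, w=6) cum 762
  x=14 (N6, w=7) cum 769
  x=14 (N7, w=110) cum 879
⇒ x* = 2
y-coordinate, sorted with cumulative weight:
  y=0 (N2, w=175) cum 175
  y=5 (N4, w=275) cum 450  ← median
  y=8 (N3, w=6) cum 456
  y=9 (N5, w=300) cum 756
  y=12 (N1, w=6) cum 762
  y=17 (N7, w=110) cum 872
  y=18 (N6, w=7) cum 879
⇒ y* = 5

(2, 5)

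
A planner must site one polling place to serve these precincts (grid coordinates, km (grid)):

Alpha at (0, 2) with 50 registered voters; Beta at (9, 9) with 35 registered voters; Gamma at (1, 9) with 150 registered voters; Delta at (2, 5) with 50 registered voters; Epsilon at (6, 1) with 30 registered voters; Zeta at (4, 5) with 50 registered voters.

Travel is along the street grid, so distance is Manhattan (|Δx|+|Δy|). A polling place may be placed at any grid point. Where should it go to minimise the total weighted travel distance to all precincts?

(1, 9)

Manhattan distance separates: Σwᵢ(|x−xᵢ|+|y−yᵢ|) = Σwᵢ|x−xᵢ| + Σwᵢ|y−yᵢ|, so x and y are optimised independently as 1-D weighted medians.
Total weight W = 365; half = 182.5.
x-coordinate, sorted with cumulative weight:
  x=0 (Alpha, w=50) cum 50
  x=1 (Gamma, w=150) cum 200  ← median
  x=2 (Delta, w=50) cum 250
  x=4 (Zeta, w=50) cum 300
  x=6 (Epsilon, w=30) cum 330
  x=9 (Beta, w=35) cum 365
⇒ x* = 1
y-coordinate, sorted with cumulative weight:
  y=1 (Epsilon, w=30) cum 30
  y=2 (Alpha, w=50) cum 80
  y=5 (Delta, w=50) cum 130
  y=5 (Zeta, w=50) cum 180
  y=9 (Beta, w=35) cum 215  ← median
  y=9 (Gamma, w=150) cum 365
⇒ y* = 9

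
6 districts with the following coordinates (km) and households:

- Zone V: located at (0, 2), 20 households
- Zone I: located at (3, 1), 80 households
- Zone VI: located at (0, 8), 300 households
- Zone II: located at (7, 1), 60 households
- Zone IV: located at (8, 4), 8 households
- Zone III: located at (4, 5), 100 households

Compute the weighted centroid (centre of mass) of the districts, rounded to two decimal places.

(1.98, 5.48)

The minimiser of Σwᵢ‖p−pᵢ‖² is the weighted centroid p* = (Σwᵢpᵢ)/(Σwᵢ).
Σwᵢ = 568.
Σwᵢxᵢ = 20·0 + 80·3 + 300·0 + 60·7 + 8·8 + 100·4 = 1124.
Σwᵢyᵢ = 20·2 + 80·1 + 300·8 + 60·1 + 8·4 + 100·5 = 3112.
x* = 1124/568 = 1.98, y* = 3112/568 = 5.48.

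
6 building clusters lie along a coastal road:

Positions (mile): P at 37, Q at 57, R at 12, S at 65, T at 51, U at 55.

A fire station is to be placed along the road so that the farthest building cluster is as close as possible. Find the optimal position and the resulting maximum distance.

The 1-center on a line is the midpoint of the two extreme points: leftmost at 12, rightmost at 65.
Optimal location = (12 + 65)/2 = 38.5; maximum distance = (65 − 12)/2 = 26.5.

location 38.5, max distance 26.5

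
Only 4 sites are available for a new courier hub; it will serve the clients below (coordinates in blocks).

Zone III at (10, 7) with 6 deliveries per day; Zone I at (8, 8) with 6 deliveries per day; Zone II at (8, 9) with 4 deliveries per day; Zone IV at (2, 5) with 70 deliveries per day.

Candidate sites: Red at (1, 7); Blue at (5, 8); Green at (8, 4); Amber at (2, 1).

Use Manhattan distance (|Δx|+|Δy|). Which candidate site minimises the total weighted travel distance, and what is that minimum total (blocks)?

Red, total 348 blocks

Total weighted distance at each candidate:
  Red (1, 7): total = 348
  Blue (5, 8): total = 490
  Green (8, 4): total = 564
  Amber (2, 1): total = 498
Minimum is at Red with total 348 blocks.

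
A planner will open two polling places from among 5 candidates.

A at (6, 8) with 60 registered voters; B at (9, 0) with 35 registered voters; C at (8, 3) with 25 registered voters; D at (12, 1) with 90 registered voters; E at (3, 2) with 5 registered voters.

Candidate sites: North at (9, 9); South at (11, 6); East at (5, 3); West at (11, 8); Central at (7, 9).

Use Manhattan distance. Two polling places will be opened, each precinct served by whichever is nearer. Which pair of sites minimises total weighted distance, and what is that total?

{South, Central}, total 1145

Evaluate every pair (each demand assigned to the nearer of the two):
  {South, Central}: total = 1145
  {South, East}: total = 1235
  {East, Central}: total = 1265
  {North, South}: total = 1270
  {South, West}: total = 1330
  {East, West}: total = 1355
  {North, East}: total = 1385
  {West, Central}: total = 1420
  {North, West}: total = 1515
  {North, Central}: total = 1655
Best pair: {South, Central} with total 1145.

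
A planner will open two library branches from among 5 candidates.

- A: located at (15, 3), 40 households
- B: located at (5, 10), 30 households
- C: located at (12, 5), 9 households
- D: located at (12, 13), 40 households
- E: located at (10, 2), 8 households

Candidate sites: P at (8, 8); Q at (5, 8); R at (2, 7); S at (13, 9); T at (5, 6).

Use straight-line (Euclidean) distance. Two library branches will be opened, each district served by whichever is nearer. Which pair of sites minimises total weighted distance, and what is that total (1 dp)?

Evaluate every pair (each demand assigned to the nearer of the two):
  {Q, S}: total = 575.9
  {P, S}: total = 613.8
  {S, T}: total = 626.2
  {R, S}: total = 643.2
  {P, Q}: total = 755.8
  {P, R}: total = 804.0
  {P, T}: total = 804.0
  {Q, T}: total = 936.6
  {Q, R}: total = 982.3
  {R, T}: total = 1048.5
Best pair: {Q, S} with total 575.9.

{Q, S}, total 575.9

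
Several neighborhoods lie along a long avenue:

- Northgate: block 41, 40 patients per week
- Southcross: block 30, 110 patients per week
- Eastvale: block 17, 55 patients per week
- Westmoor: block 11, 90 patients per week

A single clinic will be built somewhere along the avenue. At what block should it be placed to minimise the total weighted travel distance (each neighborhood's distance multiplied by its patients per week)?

x = 30

For a sum of weighted absolute distances on a line, the optimum is the weighted median (not the mean). Total weight W = 295; half-weight = 147.5.
Sort by position and accumulate weight:
  block 11 (Westmoor, w=90) → cum 90
  block 17 (Eastvale, w=55) → cum 145
  block 30 (Southcross, w=110) → cum 255  ≥ 147.5 → median here
  block 41 (Northgate, w=40) → cum 295
Optimal location: block 30.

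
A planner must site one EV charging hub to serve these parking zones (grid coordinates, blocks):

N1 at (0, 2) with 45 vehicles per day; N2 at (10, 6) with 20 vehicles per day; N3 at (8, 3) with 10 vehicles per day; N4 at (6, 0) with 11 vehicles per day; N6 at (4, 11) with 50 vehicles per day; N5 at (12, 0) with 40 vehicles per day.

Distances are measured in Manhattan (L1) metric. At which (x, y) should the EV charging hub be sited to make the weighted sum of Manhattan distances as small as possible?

Manhattan distance separates: Σwᵢ(|x−xᵢ|+|y−yᵢ|) = Σwᵢ|x−xᵢ| + Σwᵢ|y−yᵢ|, so x and y are optimised independently as 1-D weighted medians.
Total weight W = 176; half = 88.
x-coordinate, sorted with cumulative weight:
  x=0 (N1, w=45) cum 45
  x=4 (N6, w=50) cum 95  ← median
  x=6 (N4, w=11) cum 106
  x=8 (N3, w=10) cum 116
  x=10 (N2, w=20) cum 136
  x=12 (N5, w=40) cum 176
⇒ x* = 4
y-coordinate, sorted with cumulative weight:
  y=0 (N4, w=11) cum 11
  y=0 (N5, w=40) cum 51
  y=2 (N1, w=45) cum 96  ← median
  y=3 (N3, w=10) cum 106
  y=6 (N2, w=20) cum 126
  y=11 (N6, w=50) cum 176
⇒ y* = 2

(4, 2)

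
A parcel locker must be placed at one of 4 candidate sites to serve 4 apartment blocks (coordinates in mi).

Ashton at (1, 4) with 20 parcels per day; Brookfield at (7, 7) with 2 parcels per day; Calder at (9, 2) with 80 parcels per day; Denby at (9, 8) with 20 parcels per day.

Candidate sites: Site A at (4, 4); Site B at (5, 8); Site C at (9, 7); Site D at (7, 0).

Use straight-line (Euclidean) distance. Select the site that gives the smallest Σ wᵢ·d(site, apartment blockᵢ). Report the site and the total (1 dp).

Site D, total 549.4 mi

Total weighted distance at each candidate:
  Site A (4, 4): total = 627.4
  Site B (5, 8): total = 774.5
  Site C (9, 7): total = 594.9
  Site D (7, 0): total = 549.4
Minimum is at Site D with total 549.4 mi.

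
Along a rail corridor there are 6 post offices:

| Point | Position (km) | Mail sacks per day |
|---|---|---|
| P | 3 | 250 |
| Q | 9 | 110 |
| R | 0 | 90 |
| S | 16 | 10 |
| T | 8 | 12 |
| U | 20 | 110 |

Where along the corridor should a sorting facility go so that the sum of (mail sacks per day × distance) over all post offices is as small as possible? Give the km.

For a sum of weighted absolute distances on a line, the optimum is the weighted median (not the mean). Total weight W = 582; half-weight = 291.
Sort by position and accumulate weight:
  km 0 (R, w=90) → cum 90
  km 3 (P, w=250) → cum 340  ≥ 291 → median here
  km 8 (T, w=12) → cum 352
  km 9 (Q, w=110) → cum 462
  km 16 (S, w=10) → cum 472
  km 20 (U, w=110) → cum 582
Optimal location: km 3.

x = 3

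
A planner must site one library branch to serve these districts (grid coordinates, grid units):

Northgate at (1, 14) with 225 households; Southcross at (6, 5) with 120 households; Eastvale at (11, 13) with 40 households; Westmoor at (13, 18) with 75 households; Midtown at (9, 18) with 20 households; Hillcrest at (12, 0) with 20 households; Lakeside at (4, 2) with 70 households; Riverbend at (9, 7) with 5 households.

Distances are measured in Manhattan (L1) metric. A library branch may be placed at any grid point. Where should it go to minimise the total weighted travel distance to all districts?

(4, 14)

Manhattan distance separates: Σwᵢ(|x−xᵢ|+|y−yᵢ|) = Σwᵢ|x−xᵢ| + Σwᵢ|y−yᵢ|, so x and y are optimised independently as 1-D weighted medians.
Total weight W = 575; half = 287.5.
x-coordinate, sorted with cumulative weight:
  x=1 (Northgate, w=225) cum 225
  x=4 (Lakeside, w=70) cum 295  ← median
  x=6 (Southcross, w=120) cum 415
  x=9 (Midtown, w=20) cum 435
  x=9 (Riverbend, w=5) cum 440
  x=11 (Eastvale, w=40) cum 480
  x=12 (Hillcrest, w=20) cum 500
  x=13 (Westmoor, w=75) cum 575
⇒ x* = 4
y-coordinate, sorted with cumulative weight:
  y=0 (Hillcrest, w=20) cum 20
  y=2 (Lakeside, w=70) cum 90
  y=5 (Southcross, w=120) cum 210
  y=7 (Riverbend, w=5) cum 215
  y=13 (Eastvale, w=40) cum 255
  y=14 (Northgate, w=225) cum 480  ← median
  y=18 (Westmoor, w=75) cum 555
  y=18 (Midtown, w=20) cum 575
⇒ y* = 14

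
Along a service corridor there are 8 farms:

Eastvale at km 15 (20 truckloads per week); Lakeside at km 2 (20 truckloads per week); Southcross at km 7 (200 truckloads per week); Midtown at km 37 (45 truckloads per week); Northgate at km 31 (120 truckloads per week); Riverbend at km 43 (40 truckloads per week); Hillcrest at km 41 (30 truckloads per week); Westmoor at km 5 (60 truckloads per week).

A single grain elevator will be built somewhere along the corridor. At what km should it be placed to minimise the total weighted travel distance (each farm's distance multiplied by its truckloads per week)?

For a sum of weighted absolute distances on a line, the optimum is the weighted median (not the mean). Total weight W = 535; half-weight = 267.5.
Sort by position and accumulate weight:
  km 2 (Lakeside, w=20) → cum 20
  km 5 (Westmoor, w=60) → cum 80
  km 7 (Southcross, w=200) → cum 280  ≥ 267.5 → median here
  km 15 (Eastvale, w=20) → cum 300
  km 31 (Northgate, w=120) → cum 420
  km 37 (Midtown, w=45) → cum 465
  km 41 (Hillcrest, w=30) → cum 495
  km 43 (Riverbend, w=40) → cum 535
Optimal location: km 7.

x = 7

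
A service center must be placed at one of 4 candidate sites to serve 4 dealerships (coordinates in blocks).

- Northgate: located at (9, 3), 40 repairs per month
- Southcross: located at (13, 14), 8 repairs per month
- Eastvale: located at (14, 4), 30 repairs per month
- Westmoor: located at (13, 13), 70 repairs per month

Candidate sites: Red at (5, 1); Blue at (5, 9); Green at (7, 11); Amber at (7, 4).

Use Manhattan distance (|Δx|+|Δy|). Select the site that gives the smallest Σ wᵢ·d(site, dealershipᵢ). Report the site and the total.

Green, total 1452 blocks

Total weighted distance at each candidate:
  Red (5, 1): total = 2168
  Blue (5, 9): total = 1764
  Green (7, 11): total = 1452
  Amber (7, 4): total = 1508
Minimum is at Green with total 1452 blocks.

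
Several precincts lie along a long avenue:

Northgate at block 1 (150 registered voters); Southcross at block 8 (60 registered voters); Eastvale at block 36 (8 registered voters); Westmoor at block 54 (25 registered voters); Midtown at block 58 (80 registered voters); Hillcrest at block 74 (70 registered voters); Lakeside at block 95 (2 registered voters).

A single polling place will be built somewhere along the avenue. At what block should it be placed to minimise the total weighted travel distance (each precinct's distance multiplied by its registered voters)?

x = 8

For a sum of weighted absolute distances on a line, the optimum is the weighted median (not the mean). Total weight W = 395; half-weight = 197.5.
Sort by position and accumulate weight:
  block 1 (Northgate, w=150) → cum 150
  block 8 (Southcross, w=60) → cum 210  ≥ 197.5 → median here
  block 36 (Eastvale, w=8) → cum 218
  block 54 (Westmoor, w=25) → cum 243
  block 58 (Midtown, w=80) → cum 323
  block 74 (Hillcrest, w=70) → cum 393
  block 95 (Lakeside, w=2) → cum 395
Optimal location: block 8.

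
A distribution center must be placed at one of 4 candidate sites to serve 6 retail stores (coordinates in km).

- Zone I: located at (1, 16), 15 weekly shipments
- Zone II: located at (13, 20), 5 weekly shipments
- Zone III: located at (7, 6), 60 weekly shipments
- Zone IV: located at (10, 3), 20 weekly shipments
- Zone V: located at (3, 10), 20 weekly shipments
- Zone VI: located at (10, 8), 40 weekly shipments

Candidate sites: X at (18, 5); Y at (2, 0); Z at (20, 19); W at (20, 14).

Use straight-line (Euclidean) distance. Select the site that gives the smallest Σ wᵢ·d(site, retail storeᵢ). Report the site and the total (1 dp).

Total weighted distance at each candidate:
  X (18, 5): total = 1868.4
  Y (2, 0): total = 1647.6
  Z (20, 19): total = 2783.7
  W (20, 14): total = 2361.6
Minimum is at Y with total 1647.6 km.

Y, total 1647.6 km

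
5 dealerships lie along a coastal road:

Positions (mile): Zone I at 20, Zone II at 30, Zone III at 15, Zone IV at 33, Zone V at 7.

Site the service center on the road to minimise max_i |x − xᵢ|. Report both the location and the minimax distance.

location 20, max distance 13

The 1-center on a line is the midpoint of the two extreme points: leftmost at 7, rightmost at 33.
Optimal location = (7 + 33)/2 = 20; maximum distance = (33 − 7)/2 = 13.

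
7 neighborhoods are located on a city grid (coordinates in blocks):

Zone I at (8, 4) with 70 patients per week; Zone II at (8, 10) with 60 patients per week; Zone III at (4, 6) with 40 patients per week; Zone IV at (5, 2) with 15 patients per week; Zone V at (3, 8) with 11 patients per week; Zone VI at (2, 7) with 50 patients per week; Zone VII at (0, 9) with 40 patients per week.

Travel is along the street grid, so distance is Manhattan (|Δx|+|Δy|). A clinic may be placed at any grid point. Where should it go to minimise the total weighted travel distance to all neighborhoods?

Manhattan distance separates: Σwᵢ(|x−xᵢ|+|y−yᵢ|) = Σwᵢ|x−xᵢ| + Σwᵢ|y−yᵢ|, so x and y are optimised independently as 1-D weighted medians.
Total weight W = 286; half = 143.
x-coordinate, sorted with cumulative weight:
  x=0 (Zone VII, w=40) cum 40
  x=2 (Zone VI, w=50) cum 90
  x=3 (Zone V, w=11) cum 101
  x=4 (Zone III, w=40) cum 141
  x=5 (Zone IV, w=15) cum 156  ← median
  x=8 (Zone I, w=70) cum 226
  x=8 (Zone II, w=60) cum 286
⇒ x* = 5
y-coordinate, sorted with cumulative weight:
  y=2 (Zone IV, w=15) cum 15
  y=4 (Zone I, w=70) cum 85
  y=6 (Zone III, w=40) cum 125
  y=7 (Zone VI, w=50) cum 175  ← median
  y=8 (Zone V, w=11) cum 186
  y=9 (Zone VII, w=40) cum 226
  y=10 (Zone II, w=60) cum 286
⇒ y* = 7

(5, 7)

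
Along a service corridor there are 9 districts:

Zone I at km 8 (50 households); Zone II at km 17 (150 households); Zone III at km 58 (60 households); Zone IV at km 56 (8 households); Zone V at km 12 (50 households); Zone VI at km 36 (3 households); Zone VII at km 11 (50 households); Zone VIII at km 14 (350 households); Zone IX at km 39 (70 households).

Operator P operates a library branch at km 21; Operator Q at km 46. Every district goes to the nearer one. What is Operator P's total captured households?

650

The indifferent point is the midpoint (21+46)/2 = 33.5; districts left of it (closer to Operator P at 21) go to Operator P, those right go to Operator Q.
  Zone I at 8 (w=50) → Operator P
  Zone VII at 11 (w=50) → Operator P
  Zone V at 12 (w=50) → Operator P
  Zone VIII at 14 (w=350) → Operator P
  Zone II at 17 (w=150) → Operator P
  Zone VI at 36 (w=3) → Operator Q
  Zone IX at 39 (w=70) → Operator Q
  Zone IV at 56 (w=8) → Operator Q
  Zone III at 58 (w=60) → Operator Q
Operator P captures 650; Operator Q captures 141.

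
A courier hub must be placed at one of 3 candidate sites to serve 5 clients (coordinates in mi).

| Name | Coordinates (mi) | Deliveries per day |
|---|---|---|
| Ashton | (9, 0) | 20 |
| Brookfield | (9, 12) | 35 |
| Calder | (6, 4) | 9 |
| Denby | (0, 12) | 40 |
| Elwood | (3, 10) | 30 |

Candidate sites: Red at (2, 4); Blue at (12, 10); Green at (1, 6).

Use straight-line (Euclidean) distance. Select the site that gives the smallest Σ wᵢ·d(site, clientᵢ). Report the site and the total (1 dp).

Green, total 975.9 mi

Total weighted distance at each candidate:
  Red (2, 4): total = 1081.6
  Blue (12, 10): total = 1168.0
  Green (1, 6): total = 975.9
Minimum is at Green with total 975.9 mi.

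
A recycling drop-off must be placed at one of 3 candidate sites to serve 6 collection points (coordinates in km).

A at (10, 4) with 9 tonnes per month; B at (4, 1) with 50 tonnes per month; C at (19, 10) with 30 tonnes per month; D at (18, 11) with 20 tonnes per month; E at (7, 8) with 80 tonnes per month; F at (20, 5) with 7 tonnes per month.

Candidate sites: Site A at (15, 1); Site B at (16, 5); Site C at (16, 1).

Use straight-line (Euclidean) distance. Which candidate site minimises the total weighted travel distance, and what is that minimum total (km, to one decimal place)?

Total weighted distance at each candidate:
  Site A (15, 1): total = 2002.0
  Site B (16, 5): total = 1775.6
  Site C (16, 1): total = 2100.7
Minimum is at Site B with total 1775.6 km.

Site B, total 1775.6 km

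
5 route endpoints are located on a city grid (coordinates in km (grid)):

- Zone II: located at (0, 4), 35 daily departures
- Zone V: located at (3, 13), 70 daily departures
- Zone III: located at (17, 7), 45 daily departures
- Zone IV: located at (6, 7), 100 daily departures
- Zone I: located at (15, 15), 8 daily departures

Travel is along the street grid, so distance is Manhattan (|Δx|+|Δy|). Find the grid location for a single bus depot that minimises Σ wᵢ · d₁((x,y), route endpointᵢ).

Manhattan distance separates: Σwᵢ(|x−xᵢ|+|y−yᵢ|) = Σwᵢ|x−xᵢ| + Σwᵢ|y−yᵢ|, so x and y are optimised independently as 1-D weighted medians.
Total weight W = 258; half = 129.
x-coordinate, sorted with cumulative weight:
  x=0 (Zone II, w=35) cum 35
  x=3 (Zone V, w=70) cum 105
  x=6 (Zone IV, w=100) cum 205  ← median
  x=15 (Zone I, w=8) cum 213
  x=17 (Zone III, w=45) cum 258
⇒ x* = 6
y-coordinate, sorted with cumulative weight:
  y=4 (Zone II, w=35) cum 35
  y=7 (Zone III, w=45) cum 80
  y=7 (Zone IV, w=100) cum 180  ← median
  y=13 (Zone V, w=70) cum 250
  y=15 (Zone I, w=8) cum 258
⇒ y* = 7

(6, 7)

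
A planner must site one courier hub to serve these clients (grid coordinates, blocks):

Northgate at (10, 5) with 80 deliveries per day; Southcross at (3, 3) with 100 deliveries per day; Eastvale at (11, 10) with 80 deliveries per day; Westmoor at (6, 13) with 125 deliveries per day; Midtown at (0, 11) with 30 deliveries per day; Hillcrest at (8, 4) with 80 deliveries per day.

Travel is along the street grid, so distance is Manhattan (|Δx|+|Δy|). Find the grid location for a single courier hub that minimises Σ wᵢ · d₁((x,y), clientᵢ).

(6, 5)

Manhattan distance separates: Σwᵢ(|x−xᵢ|+|y−yᵢ|) = Σwᵢ|x−xᵢ| + Σwᵢ|y−yᵢ|, so x and y are optimised independently as 1-D weighted medians.
Total weight W = 495; half = 247.5.
x-coordinate, sorted with cumulative weight:
  x=0 (Midtown, w=30) cum 30
  x=3 (Southcross, w=100) cum 130
  x=6 (Westmoor, w=125) cum 255  ← median
  x=8 (Hillcrest, w=80) cum 335
  x=10 (Northgate, w=80) cum 415
  x=11 (Eastvale, w=80) cum 495
⇒ x* = 6
y-coordinate, sorted with cumulative weight:
  y=3 (Southcross, w=100) cum 100
  y=4 (Hillcrest, w=80) cum 180
  y=5 (Northgate, w=80) cum 260  ← median
  y=10 (Eastvale, w=80) cum 340
  y=11 (Midtown, w=30) cum 370
  y=13 (Westmoor, w=125) cum 495
⇒ y* = 5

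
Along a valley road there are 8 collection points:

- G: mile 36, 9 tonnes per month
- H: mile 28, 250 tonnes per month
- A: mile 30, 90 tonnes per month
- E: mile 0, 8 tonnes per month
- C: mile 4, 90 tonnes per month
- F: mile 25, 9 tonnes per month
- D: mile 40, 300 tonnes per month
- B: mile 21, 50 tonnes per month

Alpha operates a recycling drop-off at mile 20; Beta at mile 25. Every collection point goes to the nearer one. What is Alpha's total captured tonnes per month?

148

The indifferent point is the midpoint (20+25)/2 = 22.5; collection points left of it (closer to Alpha at 20) go to Alpha, those right go to Beta.
  E at 0 (w=8) → Alpha
  C at 4 (w=90) → Alpha
  B at 21 (w=50) → Alpha
  F at 25 (w=9) → Beta
  H at 28 (w=250) → Beta
  A at 30 (w=90) → Beta
  G at 36 (w=9) → Beta
  D at 40 (w=300) → Beta
Alpha captures 148; Beta captures 658.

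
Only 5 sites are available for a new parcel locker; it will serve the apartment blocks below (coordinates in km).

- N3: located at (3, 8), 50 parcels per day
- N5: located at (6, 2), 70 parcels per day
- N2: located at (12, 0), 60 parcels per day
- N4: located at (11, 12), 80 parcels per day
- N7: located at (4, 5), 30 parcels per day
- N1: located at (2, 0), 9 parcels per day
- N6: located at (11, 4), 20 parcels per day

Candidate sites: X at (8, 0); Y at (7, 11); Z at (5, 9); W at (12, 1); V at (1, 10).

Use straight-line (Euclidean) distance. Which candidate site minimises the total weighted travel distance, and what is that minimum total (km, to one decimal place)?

Z, total 2192.8 km

Total weighted distance at each candidate:
  X (8, 0): total = 2245.3
  Y (7, 11): total = 2409.9
  Z (5, 9): total = 2192.8
  W (12, 1): total = 2361.5
  V (1, 10): total = 3008.2
Minimum is at Z with total 2192.8 km.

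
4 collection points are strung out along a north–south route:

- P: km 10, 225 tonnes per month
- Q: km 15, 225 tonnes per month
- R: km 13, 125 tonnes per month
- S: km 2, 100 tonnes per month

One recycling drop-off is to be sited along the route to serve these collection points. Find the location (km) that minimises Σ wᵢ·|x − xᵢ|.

For a sum of weighted absolute distances on a line, the optimum is the weighted median (not the mean). Total weight W = 675; half-weight = 337.5.
Sort by position and accumulate weight:
  km 2 (S, w=100) → cum 100
  km 10 (P, w=225) → cum 325
  km 13 (R, w=125) → cum 450  ≥ 337.5 → median here
  km 15 (Q, w=225) → cum 675
Optimal location: km 13.

x = 13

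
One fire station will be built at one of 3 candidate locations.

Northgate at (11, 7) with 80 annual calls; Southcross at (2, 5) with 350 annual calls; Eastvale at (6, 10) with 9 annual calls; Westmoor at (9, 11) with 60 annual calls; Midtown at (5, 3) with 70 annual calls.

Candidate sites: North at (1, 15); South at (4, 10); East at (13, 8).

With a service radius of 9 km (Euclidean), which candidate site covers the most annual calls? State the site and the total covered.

South, covering 569

Coverage radius r = 9 km; a point is covered iff (Δx)²+(Δy)² ≤ 9² = 81.
  North (1, 15): covers {Eastvale, Westmoor} → 69
  South (4, 10): covers {Northgate, Southcross, Eastvale, Westmoor, Midtown} → 569
  East (13, 8): covers {Northgate, Eastvale, Westmoor} → 149
Maximum coverage at South: 569 annual calls.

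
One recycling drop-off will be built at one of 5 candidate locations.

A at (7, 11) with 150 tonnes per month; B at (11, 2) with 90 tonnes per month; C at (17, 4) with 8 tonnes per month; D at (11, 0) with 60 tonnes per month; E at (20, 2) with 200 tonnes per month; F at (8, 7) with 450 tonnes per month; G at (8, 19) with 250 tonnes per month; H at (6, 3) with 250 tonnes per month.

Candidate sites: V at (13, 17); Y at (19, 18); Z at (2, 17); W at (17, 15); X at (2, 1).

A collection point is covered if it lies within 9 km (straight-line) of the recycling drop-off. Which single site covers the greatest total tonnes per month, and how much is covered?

Coverage radius r = 9 km; a point is covered iff (Δx)²+(Δy)² ≤ 9² = 81.
  V (13, 17): covers {A, G} → 400
  Y (19, 18): covers {none} → 0
  Z (2, 17): covers {A, G} → 400
  W (17, 15): covers {none} → 0
  X (2, 1): covers {F, H} → 700
Maximum coverage at X: 700 tonnes per month.

X, covering 700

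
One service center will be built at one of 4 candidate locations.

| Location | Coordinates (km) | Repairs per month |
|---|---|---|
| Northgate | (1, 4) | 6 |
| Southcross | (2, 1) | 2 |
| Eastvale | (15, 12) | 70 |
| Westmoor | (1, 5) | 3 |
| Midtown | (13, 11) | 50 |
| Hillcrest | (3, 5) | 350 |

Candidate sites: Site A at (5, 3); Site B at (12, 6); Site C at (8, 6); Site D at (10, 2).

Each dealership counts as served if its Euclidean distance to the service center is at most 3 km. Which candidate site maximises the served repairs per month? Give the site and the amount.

Site A, covering 350

Coverage radius r = 3 km; a point is covered iff (Δx)²+(Δy)² ≤ 3² = 9.
  Site A (5, 3): covers {Hillcrest} → 350
  Site B (12, 6): covers {none} → 0
  Site C (8, 6): covers {none} → 0
  Site D (10, 2): covers {none} → 0
Maximum coverage at Site A: 350 repairs per month.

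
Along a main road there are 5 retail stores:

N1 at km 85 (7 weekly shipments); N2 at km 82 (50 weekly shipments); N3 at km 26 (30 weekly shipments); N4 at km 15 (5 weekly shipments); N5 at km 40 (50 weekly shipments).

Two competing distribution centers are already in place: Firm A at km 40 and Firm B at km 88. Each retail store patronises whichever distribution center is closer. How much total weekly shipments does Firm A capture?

The indifferent point is the midpoint (40+88)/2 = 64; retail stores left of it (closer to Firm A at 40) go to Firm A, those right go to Firm B.
  N4 at 15 (w=5) → Firm A
  N3 at 26 (w=30) → Firm A
  N5 at 40 (w=50) → Firm A
  N2 at 82 (w=50) → Firm B
  N1 at 85 (w=7) → Firm B
Firm A captures 85; Firm B captures 57.

85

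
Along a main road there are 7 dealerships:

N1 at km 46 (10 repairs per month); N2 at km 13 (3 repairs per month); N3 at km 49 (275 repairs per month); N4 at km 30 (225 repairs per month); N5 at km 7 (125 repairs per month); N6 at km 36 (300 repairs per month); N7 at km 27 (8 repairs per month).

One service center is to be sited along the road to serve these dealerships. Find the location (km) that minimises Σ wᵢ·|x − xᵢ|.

For a sum of weighted absolute distances on a line, the optimum is the weighted median (not the mean). Total weight W = 946; half-weight = 473.
Sort by position and accumulate weight:
  km 7 (N5, w=125) → cum 125
  km 13 (N2, w=3) → cum 128
  km 27 (N7, w=8) → cum 136
  km 30 (N4, w=225) → cum 361
  km 36 (N6, w=300) → cum 661  ≥ 473 → median here
  km 46 (N1, w=10) → cum 671
  km 49 (N3, w=275) → cum 946
Optimal location: km 36.

x = 36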